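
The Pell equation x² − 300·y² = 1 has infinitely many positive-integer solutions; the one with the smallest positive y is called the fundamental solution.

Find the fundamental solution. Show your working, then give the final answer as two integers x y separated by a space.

1351 78

d=300: √d = [17; 3,8,3,34] (ℓ=4, even), read p_3/q_3
i=0: a=17 ⇒ p=17, q=1
i=1: a=3 ⇒ p=52, q=3
i=2: a=8 ⇒ p=433, q=25
i=3: a=3 ⇒ p=1351, q=78
(x₁, y₁) = (1351, 78);  1351² − 300·78² = 1 ✓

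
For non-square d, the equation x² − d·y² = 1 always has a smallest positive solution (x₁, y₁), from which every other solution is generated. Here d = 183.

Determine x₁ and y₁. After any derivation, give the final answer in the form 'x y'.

487 36

√183 = [13; 1,1,8,1,1,26, …], period ℓ=6 (even) → k=5
k=0  a_k=13  p_k/q_k = 13/1
k=1  a_k=1  p_k/q_k = 14/1
k=2  a_k=1  p_k/q_k = 27/2
…
k=4  a_k=1  p_k/q_k = 257/19
k=5  a_k=1  p_k/q_k = 487/36
(x₁, y₁) = (487, 36);  487² − 183·36² = 1 ✓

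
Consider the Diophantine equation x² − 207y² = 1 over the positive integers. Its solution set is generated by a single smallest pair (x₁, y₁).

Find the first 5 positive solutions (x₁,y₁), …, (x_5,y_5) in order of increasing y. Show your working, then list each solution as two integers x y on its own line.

1151 80
2649601 184160
6099380351 423936240
14040770918401 975901040320
32321848554778751 2246523770880400

√207 = [14; 2,1,1,2,1,1,2,28, …], period ℓ=8 (even) → k=7
k=0  a_k=14  p_k/q_k = 14/1
k=1  a_k=2  p_k/q_k = 29/2
…
k=6  a_k=1  p_k/q_k = 446/31
k=7  a_k=2  p_k/q_k = 1151/80
→ (1151, 80).  Check: 1151²=1324801, 207·80²=1324800, difference 1.
(x_2, y_2) = (1151·1151 + 207·80·80, 1151·80 + 80·1151) = (2649601, 184160)
(x_3, y_3) = (1151·2649601 + 207·80·184160, 1151·184160 + 80·2649601) = (6099380351, 423936240)
(x_4, y_4) = (1151·6099380351 + 207·80·423936240, 1151·423936240 + 80·6099380351) = (14040770918401, 975901040320)
(x_5, y_5) = (1151·14040770918401 + 207·80·975901040320, 1151·975901040320 + 80·14040770918401) = (32321848554778751, 2246523770880400)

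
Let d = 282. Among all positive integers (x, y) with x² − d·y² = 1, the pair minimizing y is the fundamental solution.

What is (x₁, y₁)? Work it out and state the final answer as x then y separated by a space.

2351 140

√282 → a₀=16, period (1,3,1,4,1,3,1,32); ℓ=8 even so k=7
k=0  a_k=16  p_k/q_k = 16/1
k=1  a_k=1  p_k/q_k = 17/1
…
k=4  a_k=4  p_k/q_k = 403/24
…
k=6  a_k=3  p_k/q_k = 1864/111
k=7  a_k=1  p_k/q_k = 2351/140
→ (2351, 140).  Check: 2351²=5527201, 282·140²=5527200, difference 1.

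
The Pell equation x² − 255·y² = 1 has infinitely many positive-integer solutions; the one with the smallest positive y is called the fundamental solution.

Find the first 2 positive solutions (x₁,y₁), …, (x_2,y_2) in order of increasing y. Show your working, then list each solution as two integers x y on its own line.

16 1
511 32

d=255: √d = [15; 1,30] (ℓ=2, even), read p_1/q_1
step 0: (15, 1)  from 15·(1,0) + (0,1)
step 1: (16, 1)  from 1·(15,1) + (1,0)
fundamental: x₁=16, y₁=1  (since 256 − 255·1 = 1)
k=2:  x_2 = 16·16+255·1·1 = 511,  y_2 = 16·1+1·16 = 32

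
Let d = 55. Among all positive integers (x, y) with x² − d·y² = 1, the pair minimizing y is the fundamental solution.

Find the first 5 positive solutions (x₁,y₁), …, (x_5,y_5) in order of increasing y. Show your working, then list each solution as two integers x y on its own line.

89 12
15841 2136
2819609 380196
501874561 67672752
89330852249 12045369660

d=55: √d = [7; 2,2,2,14] (ℓ=4, even), read p_3/q_3
i=0: a=7 ⇒ p=7, q=1
i=1: a=2 ⇒ p=15, q=2
i=2: a=2 ⇒ p=37, q=5
i=3: a=2 ⇒ p=89, q=12
fundamental: x₁=89, y₁=12  (since 7921 − 55·144 = 1)
k=2:  x_2 = 89·89+55·12·12 = 15841,  y_2 = 89·12+12·89 = 2136
k=3:  x_3 = 89·15841+55·12·2136 = 2819609,  y_3 = 89·2136+12·15841 = 380196
k=4:  x_4 = 89·2819609+55·12·380196 = 501874561,  y_4 = 89·380196+12·2819609 = 67672752
k=5:  x_5 = 89·501874561+55·12·67672752 = 89330852249,  y_5 = 89·67672752+12·501874561 = 12045369660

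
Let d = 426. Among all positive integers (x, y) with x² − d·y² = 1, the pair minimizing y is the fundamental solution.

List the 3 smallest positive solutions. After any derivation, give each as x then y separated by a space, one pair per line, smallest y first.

88751 4300
15753480001 763258600
2796274207048751 135479928012900

d=426: √d = [20; 1,1,1,3,2,6,2,3,1,1,1,40] (ℓ=12, even), read p_11/q_11
step 0: (20, 1)  from 20·(1,0) + (0,1)
…
step 3: (62, 3)  from 1·(41,2) + (21,1)
step 4: (227, 11)  from 3·(62,3) + (41,2)
…
step 6: (3323, 161)  from 6·(516,25) + (227,11)
step 7: (7162, 347)  from 2·(3323,161) + (516,25)
step 8: (24809, 1202)  from 3·(7162,347) + (3323,161)
step 9: (31971, 1549)  from 1·(24809,1202) + (7162,347)
step 10: (56780, 2751)  from 1·(31971,1549) + (24809,1202)
step 11: (88751, 4300)  from 1·(56780,2751) + (31971,1549)
(x₁, y₁) = (88751, 4300);  88751² − 426·4300² = 1 ✓
(x_2, y_2) = (88751·88751 + 426·4300·4300, 88751·4300 + 4300·88751) = (15753480001, 763258600)
(x_3, y_3) = (88751·15753480001 + 426·4300·763258600, 88751·763258600 + 4300·15753480001) = (2796274207048751, 135479928012900)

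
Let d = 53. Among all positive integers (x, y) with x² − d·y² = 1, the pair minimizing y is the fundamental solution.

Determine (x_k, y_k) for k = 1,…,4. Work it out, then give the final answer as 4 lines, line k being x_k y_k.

66249 9100
8777860001 1205731800
1163048894346249 159757052027300
154101652394311440001 21167489878307463600

√53 = [7; 3,1,1,3,14, …], period ℓ=5 (odd) → k=9
k=0  a_k=7  p_k/q_k = 7/1
…
k=4  a_k=3  p_k/q_k = 182/25
…
k=6  a_k=3  p_k/q_k = 7979/1096
k=7  a_k=1  p_k/q_k = 10578/1453
k=8  a_k=1  p_k/q_k = 18557/2549
k=9  a_k=3  p_k/q_k = 66249/9100
(x₁, y₁) = (66249, 9100);  66249² − 53·9100² = 1 ✓
(x_2, y_2) = (66249·66249 + 53·9100·9100, 66249·9100 + 9100·66249) = (8777860001, 1205731800)
(x_3, y_3) = (66249·8777860001 + 53·9100·1205731800, 66249·1205731800 + 9100·8777860001) = (1163048894346249, 159757052027300)
(x_4, y_4) = (66249·1163048894346249 + 53·9100·159757052027300, 66249·159757052027300 + 9100·1163048894346249) = (154101652394311440001, 21167489878307463600)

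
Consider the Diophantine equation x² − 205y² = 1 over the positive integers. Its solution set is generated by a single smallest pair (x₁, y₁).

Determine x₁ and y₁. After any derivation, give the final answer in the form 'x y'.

39689 2772

√205 → a₀=14, period (3,6,1,4,1,6,3,28); ℓ=8 even so k=7
k=0  a_k=14  p_k/q_k = 14/1
…
k=4  a_k=4  p_k/q_k = 1532/107
…
k=6  a_k=6  p_k/q_k = 12614/881
k=7  a_k=3  p_k/q_k = 39689/2772
→ (39689, 2772).  Check: 39689²=1575216721, 205·2772²=1575216720, difference 1.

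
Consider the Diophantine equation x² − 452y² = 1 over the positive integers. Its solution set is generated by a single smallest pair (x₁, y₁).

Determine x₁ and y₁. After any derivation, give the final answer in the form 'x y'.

1204353 56648

d=452: √d = [21; 3,1,5,3,10,3,5,1,3,42] (ℓ=10, even), read p_9/q_9
i=0: a=21 ⇒ p=21, q=1
…
i=2: a=1 ⇒ p=85, q=4
i=3: a=5 ⇒ p=489, q=23
…
i=5: a=10 ⇒ p=16009, q=753
i=6: a=3 ⇒ p=49579, q=2332
…
i=8: a=1 ⇒ p=313483, q=14745
i=9: a=3 ⇒ p=1204353, q=56648
→ (1204353, 56648).  Check: 1204353²=1450466148609, 452·56648²=1450466148608, difference 1.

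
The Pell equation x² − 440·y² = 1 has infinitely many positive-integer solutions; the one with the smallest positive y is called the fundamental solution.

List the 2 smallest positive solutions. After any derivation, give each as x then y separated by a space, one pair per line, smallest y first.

√440 → a₀=20, period (1,40); ℓ=2 even so k=1
step 0: (20, 1)  from 20·(1,0) + (0,1)
step 1: (21, 1)  from 1·(20,1) + (1,0)
(x₁, y₁) = (21, 1);  21² − 440·1² = 1 ✓
(x_2, y_2) = (21·21 + 440·1·1, 21·1 + 1·21) = (881, 42)

21 1
881 42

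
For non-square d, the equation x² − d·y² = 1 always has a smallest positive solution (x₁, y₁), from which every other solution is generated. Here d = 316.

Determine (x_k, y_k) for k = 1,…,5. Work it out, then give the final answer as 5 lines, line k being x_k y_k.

√316 = [17; 1,3,2,8,2,3,1,34, …], period ℓ=8 (even) → k=7
k=0  a_k=17  p_k/q_k = 17/1
k=1  a_k=1  p_k/q_k = 18/1
k=2  a_k=3  p_k/q_k = 71/4
…
k=6  a_k=3  p_k/q_k = 9937/559
k=7  a_k=1  p_k/q_k = 12799/720
fundamental: x₁=12799, y₁=720  (since 163814401 − 316·518400 = 1)
(x_2, y_2) = (12799·12799 + 316·720·720, 12799·720 + 720·12799) = (327628801, 18430560)
(x_3, y_3) = (12799·327628801 + 316·720·18430560, 12799·18430560 + 720·327628801) = (8386642035199, 471785474160)
(x_4, y_4) = (12799·8386642035199 + 316·720·471785474160, 12799·471785474160 + 720·8386642035199) = (214681262489395201, 12076764549117120)
(x_5, y_5) = (12799·214681262489395201 + 316·720·12076764549117120, 12799·12076764549117120 + 720·214681262489395201) = (5495410948816896319999, 309141018456514563600)

12799 720
327628801 18430560
8386642035199 471785474160
214681262489395201 12076764549117120
5495410948816896319999 309141018456514563600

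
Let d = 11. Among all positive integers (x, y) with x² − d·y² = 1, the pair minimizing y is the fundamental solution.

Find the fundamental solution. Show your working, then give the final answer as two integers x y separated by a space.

√11 = [3; 3,6, …], period ℓ=2 (even) → k=1
a_0=3:  p_0=3·1+0=3,  q_0=3·0+1=1
a_1=3:  p_1=3·3+1=10,  q_1=3·1+0=3
→ (10, 3).  Check: 10²=100, 11·3²=99, difference 1.

10 3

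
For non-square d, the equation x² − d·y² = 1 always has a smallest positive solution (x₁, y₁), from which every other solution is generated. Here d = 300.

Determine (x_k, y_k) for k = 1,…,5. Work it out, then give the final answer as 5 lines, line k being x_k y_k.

d=300: √d = [17; 3,8,3,34] (ℓ=4, even), read p_3/q_3
i=0: a=17 ⇒ p=17, q=1
…
i=2: a=8 ⇒ p=433, q=25
i=3: a=3 ⇒ p=1351, q=78
→ (1351, 78).  Check: 1351²=1825201, 300·78²=1825200, difference 1.
(1351+78√300)^2 = 3650401 + 210756√300
(1351+78√300)^3 = 9863382151 + 569462634√300
(1351+78√300)^4 = 26650854921601 + 1538687826312√300
(1351+78√300)^5 = 72010600134783751 + 4157533937232390√300

1351 78
3650401 210756
9863382151 569462634
26650854921601 1538687826312
72010600134783751 4157533937232390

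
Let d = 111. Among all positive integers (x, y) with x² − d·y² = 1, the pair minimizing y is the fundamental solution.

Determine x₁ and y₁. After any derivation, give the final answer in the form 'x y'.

295 28

[10; 1,1,6,1,1,20] for √111; ℓ=6 ⇒ convergent index 5
a_0=10:  p_0=10·1+0=10,  q_0=10·0+1=1
…
a_2=1:  p_2=1·11+10=21,  q_2=1·1+1=2
a_3=6:  p_3=6·21+11=137,  q_3=6·2+1=13
a_4=1:  p_4=1·137+21=158,  q_4=1·13+2=15
a_5=1:  p_5=1·158+137=295,  q_5=1·15+13=28
fundamental: x₁=295, y₁=28  (since 87025 − 111·784 = 1)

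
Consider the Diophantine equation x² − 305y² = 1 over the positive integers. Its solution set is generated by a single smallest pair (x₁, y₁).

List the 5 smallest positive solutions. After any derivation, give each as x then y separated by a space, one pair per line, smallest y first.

√305 → a₀=17, period (2,6,2,34); ℓ=4 even so k=3
i=0: a=17 ⇒ p=17, q=1
i=1: a=2 ⇒ p=35, q=2
i=2: a=6 ⇒ p=227, q=13
i=3: a=2 ⇒ p=489, q=28
fundamental: x₁=489, y₁=28  (since 239121 − 305·784 = 1)
(489+28√305)^2 = 478241 + 27384√305
(489+28√305)^3 = 467719209 + 26781524√305
(489+28√305)^4 = 457428908161 + 26192303088√305
(489+28√305)^5 = 447365004462249 + 25616045638540√305

489 28
478241 27384
467719209 26781524
457428908161 26192303088
447365004462249 25616045638540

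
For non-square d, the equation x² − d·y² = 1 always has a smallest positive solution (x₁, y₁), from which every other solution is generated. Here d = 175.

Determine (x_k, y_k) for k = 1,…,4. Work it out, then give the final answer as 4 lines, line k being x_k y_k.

[13; 4,2,1,2,4,26] for √175; ℓ=6 ⇒ convergent index 5
k=0  a_k=13  p_k/q_k = 13/1
…
k=4  a_k=2  p_k/q_k = 463/35
k=5  a_k=4  p_k/q_k = 2024/153
fundamental: x₁=2024, y₁=153  (since 4096576 − 175·23409 = 1)
(2024+153√175)^2 = 8193151 + 619344√175
(2024+153√175)^3 = 33165873224 + 2507104359√175
(2024+153√175)^4 = 134255446617601 + 10148757825888√175

2024 153
8193151 619344
33165873224 2507104359
134255446617601 10148757825888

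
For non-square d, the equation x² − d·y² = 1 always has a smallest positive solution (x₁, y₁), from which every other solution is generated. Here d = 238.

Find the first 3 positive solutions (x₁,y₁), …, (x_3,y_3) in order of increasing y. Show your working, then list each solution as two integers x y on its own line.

d=238: √d = [15; 2,2,1,14,1,2,2,30] (ℓ=8, even), read p_7/q_7
k=0  a_k=15  p_k/q_k = 15/1
k=1  a_k=2  p_k/q_k = 31/2
…
k=5  a_k=1  p_k/q_k = 1697/110
k=6  a_k=2  p_k/q_k = 4983/323
k=7  a_k=2  p_k/q_k = 11663/756
(x₁, y₁) = (11663, 756);  11663² − 238·756² = 1 ✓
k=2:  x_2 = 11663·11663+238·756·756 = 272051137,  y_2 = 11663·756+756·11663 = 17634456
k=3:  x_3 = 11663·272051137+238·756·17634456 = 6345864809999,  y_3 = 11663·17634456+756·272051137 = 411341319900

11663 756
272051137 17634456
6345864809999 411341319900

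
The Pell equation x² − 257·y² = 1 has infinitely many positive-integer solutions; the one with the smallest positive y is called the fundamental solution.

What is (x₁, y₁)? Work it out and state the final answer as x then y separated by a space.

513 32

d=257: √d = [16; 32] (ℓ=1, odd), read p_1/q_1
k=0  a_k=16  p_k/q_k = 16/1
k=1  a_k=32  p_k/q_k = 513/32
fundamental: x₁=513, y₁=32  (since 263169 − 257·1024 = 1)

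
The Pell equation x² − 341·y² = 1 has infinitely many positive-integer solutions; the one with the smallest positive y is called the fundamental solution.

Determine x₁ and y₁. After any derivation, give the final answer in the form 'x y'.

[18; 2,6,1,8,2,…,6,2,36] for √341; ℓ=14 ⇒ convergent index 13
step 0: (18, 1)  from 18·(1,0) + (0,1)
…
step 3: (277, 15)  from 1·(240,13) + (37,2)
step 4: (2456, 133)  from 8·(277,15) + (240,13)
…
step 8: (28124, 1523)  from 1·(20479,1109) + (7645,414)
step 9: (76727, 4155)  from 2·(28124,1523) + (20479,1109)
…
step 12: (4953942, 268271)  from 6·(718667,38918) + (641940,34763)
step 13: (10626551, 575460)  from 2·(4953942,268271) + (718667,38918)
(x₁, y₁) = (10626551, 575460);  10626551² − 341·575460² = 1 ✓

10626551 575460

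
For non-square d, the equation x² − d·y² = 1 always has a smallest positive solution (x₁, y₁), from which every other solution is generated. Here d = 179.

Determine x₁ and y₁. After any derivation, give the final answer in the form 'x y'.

4190210 313191

√179 → a₀=13, period (2,1,1,1,3,…,1,2,26); ℓ=14 even so k=13
k=0  a_k=13  p_k/q_k = 13/1
k=1  a_k=2  p_k/q_k = 27/2
k=2  a_k=1  p_k/q_k = 40/3
k=3  a_k=1  p_k/q_k = 67/5
k=4  a_k=1  p_k/q_k = 107/8
k=5  a_k=3  p_k/q_k = 388/29
…
k=7  a_k=13  p_k/q_k = 26999/2018
k=8  a_k=5  p_k/q_k = 137042/10243
k=9  a_k=3  p_k/q_k = 438125/32747
k=10  a_k=1  p_k/q_k = 575167/42990
…
k=12  a_k=1  p_k/q_k = 1588459/118727
k=13  a_k=2  p_k/q_k = 4190210/313191
→ (4190210, 313191).  Check: 4190210²=17557859844100, 179·313191²=17557859844099, difference 1.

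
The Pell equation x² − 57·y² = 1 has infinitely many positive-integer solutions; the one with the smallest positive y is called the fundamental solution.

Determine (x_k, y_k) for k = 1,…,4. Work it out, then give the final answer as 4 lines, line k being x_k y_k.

151 20
45601 6040
13771351 1824060
4158902401 550860080

√57 = [7; 1,1,4,1,1,14, …], period ℓ=6 (even) → k=5
k=0  a_k=7  p_k/q_k = 7/1
k=1  a_k=1  p_k/q_k = 8/1
k=2  a_k=1  p_k/q_k = 15/2
k=3  a_k=4  p_k/q_k = 68/9
k=4  a_k=1  p_k/q_k = 83/11
k=5  a_k=1  p_k/q_k = 151/20
fundamental: x₁=151, y₁=20  (since 22801 − 57·400 = 1)
(x_2, y_2) = (151·151 + 57·20·20, 151·20 + 20·151) = (45601, 6040)
(x_3, y_3) = (151·45601 + 57·20·6040, 151·6040 + 20·45601) = (13771351, 1824060)
(x_4, y_4) = (151·13771351 + 57·20·1824060, 151·1824060 + 20·13771351) = (4158902401, 550860080)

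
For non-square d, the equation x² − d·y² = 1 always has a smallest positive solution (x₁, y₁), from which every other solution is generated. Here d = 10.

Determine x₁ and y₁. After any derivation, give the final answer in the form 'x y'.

√10 = [3; 6, …], period ℓ=1 (odd) → k=1
i=0: a=3 ⇒ p=3, q=1
i=1: a=6 ⇒ p=19, q=6
fundamental: x₁=19, y₁=6  (since 361 − 10·36 = 1)

19 6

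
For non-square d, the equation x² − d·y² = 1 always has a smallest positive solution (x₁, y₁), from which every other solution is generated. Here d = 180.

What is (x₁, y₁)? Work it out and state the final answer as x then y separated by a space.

d=180: √d = [13; 2,2,2,26] (ℓ=4, even), read p_3/q_3
i=0: a=13 ⇒ p=13, q=1
…
i=2: a=2 ⇒ p=67, q=5
i=3: a=2 ⇒ p=161, q=12
fundamental: x₁=161, y₁=12  (since 25921 − 180·144 = 1)

161 12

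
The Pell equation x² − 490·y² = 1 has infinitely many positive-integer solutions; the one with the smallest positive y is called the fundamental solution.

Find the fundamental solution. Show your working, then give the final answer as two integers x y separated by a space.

√490 → a₀=22, period (7,2,1,4,4,4,1,2,7,44); ℓ=10 even so k=9
k=0  a_k=22  p_k/q_k = 22/1
…
k=6  a_k=4  p_k/q_k = 40708/1839
…
k=8  a_k=2  p_k/q_k = 141338/6385
k=9  a_k=7  p_k/q_k = 1039681/46968
fundamental: x₁=1039681, y₁=46968  (since 1080936581761 − 490·2205993024 = 1)

1039681 46968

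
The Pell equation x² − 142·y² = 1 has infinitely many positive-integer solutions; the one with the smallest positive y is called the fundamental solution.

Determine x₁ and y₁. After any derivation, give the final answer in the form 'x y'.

[11; 1,10,1,22] for √142; ℓ=4 ⇒ convergent index 3
i=0: a=11 ⇒ p=11, q=1
…
i=2: a=10 ⇒ p=131, q=11
i=3: a=1 ⇒ p=143, q=12
→ (143, 12).  Check: 143²=20449, 142·12²=20448, difference 1.

143 12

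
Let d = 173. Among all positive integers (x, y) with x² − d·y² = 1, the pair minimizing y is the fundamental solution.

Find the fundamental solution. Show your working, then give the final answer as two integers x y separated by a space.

√173 = [13; 6,1,1,6,26, …], period ℓ=5 (odd) → k=9
step 0: (13, 1)  from 13·(1,0) + (0,1)
…
step 8: (382343, 29069)  from 1·(205791,15646) + (176552,13423)
step 9: (2499849, 190060)  from 6·(382343,29069) + (205791,15646)
(x₁, y₁) = (2499849, 190060);  2499849² − 173·190060² = 1 ✓

2499849 190060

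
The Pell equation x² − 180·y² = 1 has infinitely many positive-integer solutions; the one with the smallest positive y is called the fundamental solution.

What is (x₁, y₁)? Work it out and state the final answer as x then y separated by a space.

[13; 2,2,2,26] for √180; ℓ=4 ⇒ convergent index 3
k=0  a_k=13  p_k/q_k = 13/1
k=1  a_k=2  p_k/q_k = 27/2
k=2  a_k=2  p_k/q_k = 67/5
k=3  a_k=2  p_k/q_k = 161/12
→ (161, 12).  Check: 161²=25921, 180·12²=25920, difference 1.

161 12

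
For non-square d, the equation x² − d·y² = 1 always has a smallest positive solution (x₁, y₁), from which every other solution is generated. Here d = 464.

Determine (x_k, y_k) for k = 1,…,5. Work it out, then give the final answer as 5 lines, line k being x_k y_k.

d=464: √d = [21; 1,1,5,1,1,1,5,1,1,42] (ℓ=10, even), read p_9/q_9
k=0  a_k=21  p_k/q_k = 21/1
k=1  a_k=1  p_k/q_k = 22/1
…
k=3  a_k=5  p_k/q_k = 237/11
…
k=5  a_k=1  p_k/q_k = 517/24
…
k=8  a_k=1  p_k/q_k = 5299/246
k=9  a_k=1  p_k/q_k = 9801/455
(x₁, y₁) = (9801, 455);  9801² − 464·455² = 1 ✓
k=2:  x_2 = 9801·9801+464·455·455 = 192119201,  y_2 = 9801·455+455·9801 = 8918910
k=3:  x_3 = 9801·192119201+464·455·8918910 = 3765920568201,  y_3 = 9801·8918910+455·192119201 = 174828473365
k=4:  x_4 = 9801·3765920568201+464·455·174828473365 = 73819574785756801,  y_4 = 9801·174828473365+455·3765920568201 = 3426987725981820
k=5:  x_5 = 9801·73819574785756801+464·455·3426987725981820 = 1447011301184484245001,  y_5 = 9801·3426987725981820+455·73819574785756801 = 67175813229867162275

9801 455
192119201 8918910
3765920568201 174828473365
73819574785756801 3426987725981820
1447011301184484245001 67175813229867162275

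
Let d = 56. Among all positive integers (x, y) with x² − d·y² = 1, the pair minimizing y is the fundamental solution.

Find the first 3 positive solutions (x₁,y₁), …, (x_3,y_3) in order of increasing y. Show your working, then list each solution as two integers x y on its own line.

15 2
449 60
13455 1798

√56 = [7; 2,14, …], period ℓ=2 (even) → k=1
a_0=7:  p_0=7·1+0=7,  q_0=7·0+1=1
a_1=2:  p_1=2·7+1=15,  q_1=2·1+0=2
(x₁, y₁) = (15, 2);  15² − 56·2² = 1 ✓
k=2:  x_2 = 15·15+56·2·2 = 449,  y_2 = 15·2+2·15 = 60
k=3:  x_3 = 15·449+56·2·60 = 13455,  y_3 = 15·60+2·449 = 1798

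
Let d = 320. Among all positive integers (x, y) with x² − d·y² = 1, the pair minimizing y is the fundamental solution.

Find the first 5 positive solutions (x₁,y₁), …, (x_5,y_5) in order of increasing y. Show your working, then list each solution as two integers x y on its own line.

161 9
51841 2898
16692641 933147
5374978561 300470436
1730726404001 96750547245

[17; 1,7,1,34] for √320; ℓ=4 ⇒ convergent index 3
a_0=17:  p_0=17·1+0=17,  q_0=17·0+1=1
a_1=1:  p_1=1·17+1=18,  q_1=1·1+0=1
a_2=7:  p_2=7·18+17=143,  q_2=7·1+1=8
a_3=1:  p_3=1·143+18=161,  q_3=1·8+1=9
→ (161, 9).  Check: 161²=25921, 320·9²=25920, difference 1.
(x_2, y_2) = (161·161 + 320·9·9, 161·9 + 9·161) = (51841, 2898)
(x_3, y_3) = (161·51841 + 320·9·2898, 161·2898 + 9·51841) = (16692641, 933147)
(x_4, y_4) = (161·16692641 + 320·9·933147, 161·933147 + 9·16692641) = (5374978561, 300470436)
(x_5, y_5) = (161·5374978561 + 320·9·300470436, 161·300470436 + 9·5374978561) = (1730726404001, 96750547245)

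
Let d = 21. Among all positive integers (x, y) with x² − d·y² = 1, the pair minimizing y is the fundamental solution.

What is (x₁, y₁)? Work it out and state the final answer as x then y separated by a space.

55 12

d=21: √d = [4; 1,1,2,1,1,8] (ℓ=6, even), read p_5/q_5
a_0=4:  p_0=4·1+0=4,  q_0=4·0+1=1
…
a_2=1:  p_2=1·5+4=9,  q_2=1·1+1=2
a_3=2:  p_3=2·9+5=23,  q_3=2·2+1=5
a_4=1:  p_4=1·23+9=32,  q_4=1·5+2=7
a_5=1:  p_5=1·32+23=55,  q_5=1·7+5=12
→ (55, 12).  Check: 55²=3025, 21·12²=3024, difference 1.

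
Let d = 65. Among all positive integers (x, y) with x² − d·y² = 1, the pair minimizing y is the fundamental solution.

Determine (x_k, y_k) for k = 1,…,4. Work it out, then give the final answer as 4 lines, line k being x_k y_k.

√65 = [8; 16, …], period ℓ=1 (odd) → k=1
i=0: a=8 ⇒ p=8, q=1
i=1: a=16 ⇒ p=129, q=16
(x₁, y₁) = (129, 16);  129² − 65·16² = 1 ✓
k=2:  x_2 = 129·129+65·16·16 = 33281,  y_2 = 129·16+16·129 = 4128
k=3:  x_3 = 129·33281+65·16·4128 = 8586369,  y_3 = 129·4128+16·33281 = 1065008
k=4:  x_4 = 129·8586369+65·16·1065008 = 2215249921,  y_4 = 129·1065008+16·8586369 = 274767936

129 16
33281 4128
8586369 1065008
2215249921 274767936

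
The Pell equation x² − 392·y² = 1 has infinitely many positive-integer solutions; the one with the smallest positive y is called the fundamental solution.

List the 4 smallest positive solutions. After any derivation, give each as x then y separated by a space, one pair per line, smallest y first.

d=392: √d = [19; 1,3,1,38] (ℓ=4, even), read p_3/q_3
step 0: (19, 1)  from 19·(1,0) + (0,1)
step 1: (20, 1)  from 1·(19,1) + (1,0)
step 2: (79, 4)  from 3·(20,1) + (19,1)
step 3: (99, 5)  from 1·(79,4) + (20,1)
fundamental: x₁=99, y₁=5  (since 9801 − 392·25 = 1)
n=2: (99,5)∘(99,5) = (99·99+392·5·5, 99·5+5·99) = (19601,990)
n=3: (19601,990)∘(99,5) = (99·19601+392·5·990, 99·990+5·19601) = (3880899,196015)
n=4: (3880899,196015)∘(99,5) = (99·3880899+392·5·196015, 99·196015+5·3880899) = (768398401,38809980)

99 5
19601 990
3880899 196015
768398401 38809980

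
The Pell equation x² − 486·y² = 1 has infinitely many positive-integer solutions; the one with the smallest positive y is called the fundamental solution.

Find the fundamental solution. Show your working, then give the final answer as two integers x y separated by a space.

√486 = [22; 22,44, …], period ℓ=2 (even) → k=1
a_0=22:  p_0=22·1+0=22,  q_0=22·0+1=1
a_1=22:  p_1=22·22+1=485,  q_1=22·1+0=22
fundamental: x₁=485, y₁=22  (since 235225 − 486·484 = 1)

485 22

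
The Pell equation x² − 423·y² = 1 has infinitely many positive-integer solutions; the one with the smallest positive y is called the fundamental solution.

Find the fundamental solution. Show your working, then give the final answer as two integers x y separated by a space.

4607 224

[20; 1,1,3,4,3,1,1,40] for √423; ℓ=8 ⇒ convergent index 7
i=0: a=20 ⇒ p=20, q=1
i=1: a=1 ⇒ p=21, q=1
…
i=6: a=1 ⇒ p=2612, q=127
i=7: a=1 ⇒ p=4607, q=224
fundamental: x₁=4607, y₁=224  (since 21224449 − 423·50176 = 1)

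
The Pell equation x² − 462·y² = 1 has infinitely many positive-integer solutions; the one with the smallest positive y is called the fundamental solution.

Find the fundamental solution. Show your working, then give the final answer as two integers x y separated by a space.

√462 → a₀=21, period (2,42); ℓ=2 even so k=1
k=0  a_k=21  p_k/q_k = 21/1
k=1  a_k=2  p_k/q_k = 43/2
(x₁, y₁) = (43, 2);  43² − 462·2² = 1 ✓

43 2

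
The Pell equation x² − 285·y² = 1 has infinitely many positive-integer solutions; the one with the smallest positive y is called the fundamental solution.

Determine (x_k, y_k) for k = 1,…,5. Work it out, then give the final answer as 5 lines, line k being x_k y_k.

2431 144
11819521 700128
57466508671 3404022192
279402153338881 16550355197376
1358453212067130751 80467823565619920

√285 → a₀=16, period (1,7,2,7,1,32); ℓ=6 even so k=5
step 0: (16, 1)  from 16·(1,0) + (0,1)
step 1: (17, 1)  from 1·(16,1) + (1,0)
…
step 4: (2144, 127)  from 7·(287,17) + (135,8)
step 5: (2431, 144)  from 1·(2144,127) + (287,17)
→ (2431, 144).  Check: 2431²=5909761, 285·144²=5909760, difference 1.
n=2: (2431,144)∘(2431,144) = (2431·2431+285·144·144, 2431·144+144·2431) = (11819521,700128)
n=3: (11819521,700128)∘(2431,144) = (2431·11819521+285·144·700128, 2431·700128+144·11819521) = (57466508671,3404022192)
n=4: (57466508671,3404022192)∘(2431,144) = (2431·57466508671+285·144·3404022192, 2431·3404022192+144·57466508671) = (279402153338881,16550355197376)
n=5: (279402153338881,16550355197376)∘(2431,144) = (2431·279402153338881+285·144·16550355197376, 2431·16550355197376+144·279402153338881) = (1358453212067130751,80467823565619920)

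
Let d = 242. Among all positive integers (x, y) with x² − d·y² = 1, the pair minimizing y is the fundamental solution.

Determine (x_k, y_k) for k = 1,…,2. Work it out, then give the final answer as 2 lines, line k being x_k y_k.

√242 = [15; 1,1,3,1,14,1,3,1,1,30, …], period ℓ=10 (even) → k=9
a_0=15:  p_0=15·1+0=15,  q_0=15·0+1=1
…
a_2=1:  p_2=1·16+15=31,  q_2=1·1+1=2
…
a_8=1:  p_8=1·8696+2209=10905,  q_8=1·559+142=701
a_9=1:  p_9=1·10905+8696=19601,  q_9=1·701+559=1260
fundamental: x₁=19601, y₁=1260  (since 384199201 − 242·1587600 = 1)
(19601+1260√242)^2 = 768398401 + 49394520√242

19601 1260
768398401 49394520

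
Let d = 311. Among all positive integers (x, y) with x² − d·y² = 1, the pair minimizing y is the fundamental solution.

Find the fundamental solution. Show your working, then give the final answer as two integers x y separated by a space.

16883880 957397

d=311: √d = [17; 1,1,1,2,1,…,1,1,34] (ℓ=16, even), read p_15/q_15
a_0=17:  p_0=17·1+0=17,  q_0=17·0+1=1
…
a_3=1:  p_3=1·35+18=53,  q_3=1·2+1=3
…
a_11=1:  p_11=1·1376656+217583=1594239,  q_11=1·78063+12338=90401
…
a_14=1:  p_14=1·6159373+4565134=10724507,  q_14=1·349266+258865=608131
a_15=1:  p_15=1·10724507+6159373=16883880,  q_15=1·608131+349266=957397
fundamental: x₁=16883880, y₁=957397  (since 285065403854400 − 311·916609015609 = 1)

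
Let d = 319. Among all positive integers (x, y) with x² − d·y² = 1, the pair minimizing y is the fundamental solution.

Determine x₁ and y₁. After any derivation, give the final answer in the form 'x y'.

d=319: √d = [17; 1,6,5,1,4,…,6,1,34] (ℓ=14, even), read p_13/q_13
k=0  a_k=17  p_k/q_k = 17/1
k=1  a_k=1  p_k/q_k = 18/1
…
k=3  a_k=5  p_k/q_k = 643/36
k=4  a_k=1  p_k/q_k = 768/43
…
k=6  a_k=3  p_k/q_k = 11913/667
k=7  a_k=1  p_k/q_k = 15628/875
…
k=9  a_k=4  p_k/q_k = 250816/14043
k=10  a_k=1  p_k/q_k = 309613/17335
k=11  a_k=5  p_k/q_k = 1798881/100718
k=12  a_k=6  p_k/q_k = 11102899/621643
k=13  a_k=1  p_k/q_k = 12901780/722361
→ (12901780, 722361).  Check: 12901780²=166455927168400, 319·722361²=166455927168399, difference 1.

12901780 722361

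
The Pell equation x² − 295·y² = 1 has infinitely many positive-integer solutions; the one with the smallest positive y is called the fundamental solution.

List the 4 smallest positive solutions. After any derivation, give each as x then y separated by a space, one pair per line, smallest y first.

[17; 5,1,2,3,2,6,2,3,2,1,5,34] for √295; ℓ=12 ⇒ convergent index 11
i=0: a=17 ⇒ p=17, q=1
…
i=5: a=2 ⇒ p=2250, q=131
i=6: a=6 ⇒ p=14479, q=843
…
i=8: a=3 ⇒ p=108103, q=6294
i=9: a=2 ⇒ p=247414, q=14405
i=10: a=1 ⇒ p=355517, q=20699
i=11: a=5 ⇒ p=2024999, q=117900
fundamental: x₁=2024999, y₁=117900  (since 4100620950001 − 295·13900410000 = 1)
k=2:  x_2 = 2024999·2024999+295·117900·117900 = 8201241900001,  y_2 = 2024999·117900+117900·2024999 = 477494764200
k=3:  x_3 = 2024999·8201241900001+295·117900·477494764200 = 33215013292518224999,  y_3 = 2024999·477494764200+117900·8201241900001 = 1933852840020353700
k=4:  x_4 = 2024999·33215013292518224999+295·117900·1933852840020353700 = 134520737404664024967600001,  y_4 = 2024999·1933852840020353700+117900·33215013292518224999 = 7832100134376274949528400

2024999 117900
8201241900001 477494764200
33215013292518224999 1933852840020353700
134520737404664024967600001 7832100134376274949528400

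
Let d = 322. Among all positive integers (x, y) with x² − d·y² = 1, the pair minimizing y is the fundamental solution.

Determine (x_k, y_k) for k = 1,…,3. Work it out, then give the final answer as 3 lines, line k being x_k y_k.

323 18
208657 11628
134792099 7511670

d=322: √d = [17; 1,16,1,34] (ℓ=4, even), read p_3/q_3
a_0=17:  p_0=17·1+0=17,  q_0=17·0+1=1
…
a_2=16:  p_2=16·18+17=305,  q_2=16·1+1=17
a_3=1:  p_3=1·305+18=323,  q_3=1·17+1=18
(x₁, y₁) = (323, 18);  323² − 322·18² = 1 ✓
(323+18√322)^2 = 208657 + 11628√322
(323+18√322)^3 = 134792099 + 7511670√322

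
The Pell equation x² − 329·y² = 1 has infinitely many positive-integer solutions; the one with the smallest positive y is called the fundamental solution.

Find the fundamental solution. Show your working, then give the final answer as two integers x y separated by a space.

[18; 7,4,2,1,1,4,1,1,2,4,7,36] for √329; ℓ=12 ⇒ convergent index 11
i=0: a=18 ⇒ p=18, q=1
…
i=5: a=1 ⇒ p=2884, q=159
…
i=8: a=1 ⇒ p=29366, q=1619
…
i=10: a=4 ⇒ p=328794, q=18127
i=11: a=7 ⇒ p=2376415, q=131016
(x₁, y₁) = (2376415, 131016);  2376415² − 329·131016² = 1 ✓

2376415 131016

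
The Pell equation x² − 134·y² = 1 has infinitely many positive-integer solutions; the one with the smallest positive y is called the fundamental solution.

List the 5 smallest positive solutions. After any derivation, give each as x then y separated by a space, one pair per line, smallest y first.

d=134: √d = [11; 1,1,2,1,3,…,1,1,22] (ℓ=14, even), read p_13/q_13
a_0=11:  p_0=11·1+0=11,  q_0=11·0+1=1
…
a_2=1:  p_2=1·12+11=23,  q_2=1·1+1=2
…
a_4=1:  p_4=1·58+23=81,  q_4=1·5+2=7
…
a_12=1:  p_12=1·61896+22133=84029,  q_12=1·5347+1912=7259
a_13=1:  p_13=1·84029+61896=145925,  q_13=1·7259+5347=12606
→ (145925, 12606).  Check: 145925²=21294105625, 134·12606²=21294105624, difference 1.
n=2: (145925,12606)∘(145925,12606) = (145925·145925+134·12606·12606, 145925·12606+12606·145925) = (42588211249,3679061100)
n=3: (42588211249,3679061100)∘(145925,12606) = (145925·42588211249+134·12606·3679061100, 145925·3679061100+12606·42588211249) = (12429369452874725,1073733982022394)
n=4: (12429369452874725,1073733982022394)∘(145925,12606) = (145925·12429369452874725+134·12606·1073733982022394, 145925·1073733982022394+12606·12429369452874725) = (3627511474778900280001,313369262649556627800)
n=5: (3627511474778900280001,313369262649556627800)∘(145925,12606) = (145925·3627511474778900280001+134·12606·313369262649556627800, 145925·313369262649556627800+12606·3627511474778900280001) = (1058689223901792677265417125,91456819303199367841407606)

145925 12606
42588211249 3679061100
12429369452874725 1073733982022394
3627511474778900280001 313369262649556627800
1058689223901792677265417125 91456819303199367841407606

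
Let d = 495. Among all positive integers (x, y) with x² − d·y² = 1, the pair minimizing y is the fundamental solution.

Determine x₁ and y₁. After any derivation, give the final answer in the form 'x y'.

89 4

[22; 4,44] for √495; ℓ=2 ⇒ convergent index 1
k=0  a_k=22  p_k/q_k = 22/1
k=1  a_k=4  p_k/q_k = 89/4
→ (89, 4).  Check: 89²=7921, 495·4²=7920, difference 1.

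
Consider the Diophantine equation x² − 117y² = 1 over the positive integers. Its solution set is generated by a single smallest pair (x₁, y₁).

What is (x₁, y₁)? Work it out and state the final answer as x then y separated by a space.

[10; 1,4,2,4,1,20] for √117; ℓ=6 ⇒ convergent index 5
a_0=10:  p_0=10·1+0=10,  q_0=10·0+1=1
a_1=1:  p_1=1·10+1=11,  q_1=1·1+0=1
a_2=4:  p_2=4·11+10=54,  q_2=4·1+1=5
a_3=2:  p_3=2·54+11=119,  q_3=2·5+1=11
a_4=4:  p_4=4·119+54=530,  q_4=4·11+5=49
a_5=1:  p_5=1·530+119=649,  q_5=1·49+11=60
(x₁, y₁) = (649, 60);  649² − 117·60² = 1 ✓

649 60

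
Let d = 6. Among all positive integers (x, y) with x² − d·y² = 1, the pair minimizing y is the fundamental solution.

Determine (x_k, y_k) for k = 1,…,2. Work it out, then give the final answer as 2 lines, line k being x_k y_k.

d=6: √d = [2; 2,4] (ℓ=2, even), read p_1/q_1
k=0  a_k=2  p_k/q_k = 2/1
k=1  a_k=2  p_k/q_k = 5/2
fundamental: x₁=5, y₁=2  (since 25 − 6·4 = 1)
(x_2, y_2) = (5·5 + 6·2·2, 5·2 + 2·5) = (49, 20)

5 2
49 20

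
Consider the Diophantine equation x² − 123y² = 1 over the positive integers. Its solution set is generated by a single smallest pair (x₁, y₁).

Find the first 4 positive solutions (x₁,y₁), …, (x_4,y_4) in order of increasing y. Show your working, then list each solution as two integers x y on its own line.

√123 = [11; 11,22, …], period ℓ=2 (even) → k=1
k=0  a_k=11  p_k/q_k = 11/1
k=1  a_k=11  p_k/q_k = 122/11
→ (122, 11).  Check: 122²=14884, 123·11²=14883, difference 1.
(x_2, y_2) = (122·122 + 123·11·11, 122·11 + 11·122) = (29767, 2684)
(x_3, y_3) = (122·29767 + 123·11·2684, 122·2684 + 11·29767) = (7263026, 654885)
(x_4, y_4) = (122·7263026 + 123·11·654885, 122·654885 + 11·7263026) = (1772148577, 159789256)

122 11
29767 2684
7263026 654885
1772148577 159789256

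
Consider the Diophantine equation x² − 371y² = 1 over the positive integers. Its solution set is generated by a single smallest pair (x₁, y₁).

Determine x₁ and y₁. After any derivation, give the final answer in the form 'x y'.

1695 88

√371 = [19; 3,1,4,1,3,38, …], period ℓ=6 (even) → k=5
i=0: a=19 ⇒ p=19, q=1
i=1: a=3 ⇒ p=58, q=3
…
i=3: a=4 ⇒ p=366, q=19
i=4: a=1 ⇒ p=443, q=23
i=5: a=3 ⇒ p=1695, q=88
fundamental: x₁=1695, y₁=88  (since 2873025 − 371·7744 = 1)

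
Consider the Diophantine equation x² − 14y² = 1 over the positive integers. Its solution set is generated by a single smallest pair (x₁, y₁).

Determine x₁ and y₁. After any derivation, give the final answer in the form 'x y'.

[3; 1,2,1,6] for √14; ℓ=4 ⇒ convergent index 3
k=0  a_k=3  p_k/q_k = 3/1
…
k=2  a_k=2  p_k/q_k = 11/3
k=3  a_k=1  p_k/q_k = 15/4
fundamental: x₁=15, y₁=4  (since 225 − 14·16 = 1)

15 4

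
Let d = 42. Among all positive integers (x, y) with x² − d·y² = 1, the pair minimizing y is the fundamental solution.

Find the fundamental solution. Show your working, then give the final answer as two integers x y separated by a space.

13 2

[6; 2,12] for √42; ℓ=2 ⇒ convergent index 1
k=0  a_k=6  p_k/q_k = 6/1
k=1  a_k=2  p_k/q_k = 13/2
fundamental: x₁=13, y₁=2  (since 169 − 42·4 = 1)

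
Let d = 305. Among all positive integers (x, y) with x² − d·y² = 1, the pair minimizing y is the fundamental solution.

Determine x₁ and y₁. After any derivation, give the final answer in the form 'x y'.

489 28

√305 = [17; 2,6,2,34, …], period ℓ=4 (even) → k=3
k=0  a_k=17  p_k/q_k = 17/1
k=1  a_k=2  p_k/q_k = 35/2
k=2  a_k=6  p_k/q_k = 227/13
k=3  a_k=2  p_k/q_k = 489/28
→ (489, 28).  Check: 489²=239121, 305·28²=239120, difference 1.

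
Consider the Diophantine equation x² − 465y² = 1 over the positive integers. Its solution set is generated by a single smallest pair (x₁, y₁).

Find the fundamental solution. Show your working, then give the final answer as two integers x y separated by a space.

15871 736

d=465: √d = [21; 1,1,3,2,2,2,3,1,1,42] (ℓ=10, even), read p_9/q_9
a_0=21:  p_0=21·1+0=21,  q_0=21·0+1=1
a_1=1:  p_1=1·21+1=22,  q_1=1·1+0=1
a_2=1:  p_2=1·22+21=43,  q_2=1·1+1=2
…
a_5=2:  p_5=2·345+151=841,  q_5=2·16+7=39
…
a_8=1:  p_8=1·6922+2027=8949,  q_8=1·321+94=415
a_9=1:  p_9=1·8949+6922=15871,  q_9=1·415+321=736
→ (15871, 736).  Check: 15871²=251888641, 465·736²=251888640, difference 1.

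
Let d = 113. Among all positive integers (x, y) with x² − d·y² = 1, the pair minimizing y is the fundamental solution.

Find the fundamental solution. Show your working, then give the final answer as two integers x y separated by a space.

1204353 113296

d=113: √d = [10; 1,1,1,2,2,1,1,1,20] (ℓ=9, odd), read p_17/q_17
k=0  a_k=10  p_k/q_k = 10/1
k=1  a_k=1  p_k/q_k = 11/1
k=2  a_k=1  p_k/q_k = 21/2
k=3  a_k=1  p_k/q_k = 32/3
k=4  a_k=2  p_k/q_k = 85/8
k=5  a_k=2  p_k/q_k = 202/19
…
k=7  a_k=1  p_k/q_k = 489/46
k=8  a_k=1  p_k/q_k = 776/73
…
k=11  a_k=1  p_k/q_k = 32794/3085
k=12  a_k=1  p_k/q_k = 49579/4664
…
k=15  a_k=1  p_k/q_k = 445435/41903
k=16  a_k=1  p_k/q_k = 758918/71393
k=17  a_k=1  p_k/q_k = 1204353/113296
→ (1204353, 113296).  Check: 1204353²=1450466148609, 113·113296²=1450466148608, difference 1.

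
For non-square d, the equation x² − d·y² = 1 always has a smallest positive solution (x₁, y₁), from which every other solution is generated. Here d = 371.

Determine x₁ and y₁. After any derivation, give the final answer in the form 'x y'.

1695 88

√371 → a₀=19, period (3,1,4,1,3,38); ℓ=6 even so k=5
i=0: a=19 ⇒ p=19, q=1
i=1: a=3 ⇒ p=58, q=3
i=2: a=1 ⇒ p=77, q=4
…
i=4: a=1 ⇒ p=443, q=23
i=5: a=3 ⇒ p=1695, q=88
(x₁, y₁) = (1695, 88);  1695² − 371·88² = 1 ✓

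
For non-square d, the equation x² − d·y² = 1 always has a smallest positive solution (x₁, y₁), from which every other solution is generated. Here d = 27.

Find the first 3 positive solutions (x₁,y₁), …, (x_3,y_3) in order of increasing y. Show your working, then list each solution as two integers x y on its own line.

26 5
1351 260
70226 13515

√27 = [5; 5,10, …], period ℓ=2 (even) → k=1
i=0: a=5 ⇒ p=5, q=1
i=1: a=5 ⇒ p=26, q=5
→ (26, 5).  Check: 26²=676, 27·5²=675, difference 1.
(26+5√27)^2 = 1351 + 260√27
(26+5√27)^3 = 70226 + 13515√27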